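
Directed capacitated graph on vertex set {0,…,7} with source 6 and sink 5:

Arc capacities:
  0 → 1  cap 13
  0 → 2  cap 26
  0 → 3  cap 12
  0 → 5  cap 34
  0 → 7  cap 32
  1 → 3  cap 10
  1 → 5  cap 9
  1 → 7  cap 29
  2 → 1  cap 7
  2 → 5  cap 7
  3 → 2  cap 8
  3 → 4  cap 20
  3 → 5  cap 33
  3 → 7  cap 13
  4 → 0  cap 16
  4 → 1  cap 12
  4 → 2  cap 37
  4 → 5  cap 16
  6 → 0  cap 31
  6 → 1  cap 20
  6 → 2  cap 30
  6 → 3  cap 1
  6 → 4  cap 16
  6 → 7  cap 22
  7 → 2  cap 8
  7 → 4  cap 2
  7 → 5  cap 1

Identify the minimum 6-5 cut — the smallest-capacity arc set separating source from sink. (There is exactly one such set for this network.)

Min-cut arcs: {(1,3), (1,5), (2,5), (6,0), (6,3), (6,4), (7,4), (7,5)} (total capacity 77)

augment #1: 6→0→5 push 31
augment #2: 6→1→5 push 9
augment #3: 6→2→5 push 7
augment #4: 6→3→5 push 1
augment #5: 6→4→5 push 16
augment #6: 6→7→5 push 1
augment #7: 6→1→3→5 push 10
augment #8: 6→7→4→0→5 push 2
max flow = 77; residual-reachable set from 6 gives S-side
cut edges (S→T): {(1,3), (1,5), (2,5), (6,0), (6,3), (6,4), (7,4), (7,5)} total cap 77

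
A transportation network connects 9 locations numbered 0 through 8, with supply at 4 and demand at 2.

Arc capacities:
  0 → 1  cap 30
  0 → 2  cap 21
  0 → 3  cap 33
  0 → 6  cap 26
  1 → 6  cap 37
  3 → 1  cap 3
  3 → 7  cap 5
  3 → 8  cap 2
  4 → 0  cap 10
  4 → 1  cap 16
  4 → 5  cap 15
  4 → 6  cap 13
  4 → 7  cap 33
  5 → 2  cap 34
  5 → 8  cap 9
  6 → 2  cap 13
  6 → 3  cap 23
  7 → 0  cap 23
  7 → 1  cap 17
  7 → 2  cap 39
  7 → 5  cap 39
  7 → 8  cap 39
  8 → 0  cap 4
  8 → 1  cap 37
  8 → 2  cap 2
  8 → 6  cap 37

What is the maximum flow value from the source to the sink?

Maximum flow value: 78

augment #1: 4→0→2 bottleneck 10, total now 10
augment #2: 4→5→2 bottleneck 15, total now 25
augment #3: 4→6→2 bottleneck 13, total now 38
augment #4: 4→7→2 bottleneck 33, total now 71
augment #5: 4→1→6→3→7→2 bottleneck 5, total now 76
augment #6: 4→1→6→3→8→2 bottleneck 2, total now 78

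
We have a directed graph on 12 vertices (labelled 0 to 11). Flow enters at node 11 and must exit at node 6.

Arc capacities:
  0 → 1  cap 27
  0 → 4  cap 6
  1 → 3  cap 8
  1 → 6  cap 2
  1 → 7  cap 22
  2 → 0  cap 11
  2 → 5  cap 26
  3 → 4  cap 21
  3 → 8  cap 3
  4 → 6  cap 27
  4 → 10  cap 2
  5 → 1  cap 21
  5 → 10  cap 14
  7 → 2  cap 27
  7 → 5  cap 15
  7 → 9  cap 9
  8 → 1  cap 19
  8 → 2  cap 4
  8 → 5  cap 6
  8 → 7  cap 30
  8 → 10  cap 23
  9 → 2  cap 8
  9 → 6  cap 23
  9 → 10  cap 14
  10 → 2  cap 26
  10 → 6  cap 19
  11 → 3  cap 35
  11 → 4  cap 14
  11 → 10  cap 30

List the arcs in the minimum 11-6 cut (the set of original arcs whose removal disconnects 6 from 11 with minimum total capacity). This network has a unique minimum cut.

augment #1: 11→4→6 push 14
augment #2: 11→10→6 push 19
augment #3: 11→3→4→6 push 13
augment #4: 11→3→8→1→6 push 2
augment #5: 11→3→8→7→9→6 push 1
augment #6: 11→10→2→0→1→7→9→6 push 8
max flow = 57; residual-reachable set from 11 gives S-side
cut edges (S→T): {(1,6), (4,6), (7,9), (10,6)} total cap 57

Min-cut arcs: {(1,6), (4,6), (7,9), (10,6)} (total capacity 57)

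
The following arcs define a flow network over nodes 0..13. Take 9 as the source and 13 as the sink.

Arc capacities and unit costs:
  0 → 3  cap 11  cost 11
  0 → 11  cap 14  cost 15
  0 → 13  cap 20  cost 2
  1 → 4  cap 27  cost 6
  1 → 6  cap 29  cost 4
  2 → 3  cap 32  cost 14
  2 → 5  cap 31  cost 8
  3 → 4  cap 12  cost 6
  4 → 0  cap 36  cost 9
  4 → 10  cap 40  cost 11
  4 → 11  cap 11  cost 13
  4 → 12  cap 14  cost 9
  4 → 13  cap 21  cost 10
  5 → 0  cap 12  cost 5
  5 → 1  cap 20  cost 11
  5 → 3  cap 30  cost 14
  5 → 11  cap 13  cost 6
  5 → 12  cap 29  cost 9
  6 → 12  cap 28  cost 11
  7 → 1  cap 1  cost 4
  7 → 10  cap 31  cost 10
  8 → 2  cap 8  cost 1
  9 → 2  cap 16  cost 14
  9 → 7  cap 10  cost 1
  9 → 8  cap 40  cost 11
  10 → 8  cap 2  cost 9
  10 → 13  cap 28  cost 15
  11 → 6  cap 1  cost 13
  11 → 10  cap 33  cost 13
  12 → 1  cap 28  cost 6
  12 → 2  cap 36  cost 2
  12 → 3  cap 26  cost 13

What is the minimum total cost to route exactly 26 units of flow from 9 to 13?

shortest-cost path #1: 9→7→1→4→13 push 1 @ unit cost 21 (adds 21)
shortest-cost path #2: 9→7→10→13 push 9 @ unit cost 26 (adds 234)
shortest-cost path #3: 9→8→2→5→0→13 push 8 @ unit cost 27 (adds 216)
shortest-cost path #4: 9→2→5→0→13 push 4 @ unit cost 29 (adds 116)
shortest-cost path #5: 9→2→3→4→13 push 4 @ unit cost 44 (adds 176)
total cost = 763

Minimum cost for 26 units: 763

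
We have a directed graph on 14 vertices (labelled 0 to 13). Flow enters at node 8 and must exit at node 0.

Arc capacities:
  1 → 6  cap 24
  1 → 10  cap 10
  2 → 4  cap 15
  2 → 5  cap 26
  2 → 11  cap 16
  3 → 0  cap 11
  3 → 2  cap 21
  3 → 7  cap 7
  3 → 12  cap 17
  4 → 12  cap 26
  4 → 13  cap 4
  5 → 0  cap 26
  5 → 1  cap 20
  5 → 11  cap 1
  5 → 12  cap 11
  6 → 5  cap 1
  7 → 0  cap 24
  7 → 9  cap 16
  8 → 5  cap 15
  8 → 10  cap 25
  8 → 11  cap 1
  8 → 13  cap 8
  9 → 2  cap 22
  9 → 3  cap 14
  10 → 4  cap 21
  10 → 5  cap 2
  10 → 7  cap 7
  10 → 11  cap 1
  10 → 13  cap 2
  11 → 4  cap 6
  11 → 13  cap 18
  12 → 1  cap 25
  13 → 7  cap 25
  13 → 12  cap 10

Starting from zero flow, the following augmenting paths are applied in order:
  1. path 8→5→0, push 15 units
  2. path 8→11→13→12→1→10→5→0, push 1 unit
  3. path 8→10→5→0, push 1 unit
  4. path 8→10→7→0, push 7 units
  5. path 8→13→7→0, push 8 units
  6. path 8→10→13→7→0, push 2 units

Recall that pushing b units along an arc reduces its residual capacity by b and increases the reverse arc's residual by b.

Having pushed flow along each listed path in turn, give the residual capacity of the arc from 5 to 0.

after path 1 (8→5→0, push 15): res(5,0)=11
after path 2 (8→11→13→12→1→10→5→0, push 1): res(5,0)=10
after path 3 (8→10→5→0, push 1): res(5,0)=9
after path 4 (8→10→7→0, push 7): res(5,0)=9
after path 5 (8→13→7→0, push 8): res(5,0)=9
after path 6 (8→10→13→7→0, push 2): res(5,0)=9

Residual capacity of (5,0): 9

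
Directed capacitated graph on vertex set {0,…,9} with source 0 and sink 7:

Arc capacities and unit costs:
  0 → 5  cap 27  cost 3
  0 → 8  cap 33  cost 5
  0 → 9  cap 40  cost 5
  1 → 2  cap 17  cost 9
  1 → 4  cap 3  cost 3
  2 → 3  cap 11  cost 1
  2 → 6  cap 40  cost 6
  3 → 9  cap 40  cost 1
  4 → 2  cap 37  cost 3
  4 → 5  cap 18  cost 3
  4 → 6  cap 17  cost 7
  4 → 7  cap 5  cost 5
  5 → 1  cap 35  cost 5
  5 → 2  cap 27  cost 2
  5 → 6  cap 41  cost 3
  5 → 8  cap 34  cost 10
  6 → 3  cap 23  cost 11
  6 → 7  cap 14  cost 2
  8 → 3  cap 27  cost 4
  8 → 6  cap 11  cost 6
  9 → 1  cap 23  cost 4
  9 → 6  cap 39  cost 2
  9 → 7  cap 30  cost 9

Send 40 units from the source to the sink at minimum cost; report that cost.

Minimum cost for 40 units: 476

shortest-cost path #1: 0→5→6→7 push 14 @ unit cost 8 (adds 112)
shortest-cost path #2: 0→9→7 push 26 @ unit cost 14 (adds 364)
total cost = 476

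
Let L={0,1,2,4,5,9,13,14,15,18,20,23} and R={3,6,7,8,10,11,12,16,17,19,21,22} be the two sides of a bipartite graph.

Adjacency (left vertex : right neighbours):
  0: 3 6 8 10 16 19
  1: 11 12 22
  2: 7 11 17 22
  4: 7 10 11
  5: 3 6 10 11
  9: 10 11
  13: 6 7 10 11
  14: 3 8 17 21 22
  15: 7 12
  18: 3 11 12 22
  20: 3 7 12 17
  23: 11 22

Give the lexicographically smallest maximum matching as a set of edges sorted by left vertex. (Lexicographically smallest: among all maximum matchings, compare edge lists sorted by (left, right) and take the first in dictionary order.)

|M| = 10 (so the lex-smallest maximum matching has 10 edges)
process left vertices in ascending order; for each, take the smallest-labelled available neighbour that still permits 10 edges overall, or leave it unmatched if none does
lex-smallest matching: {0-8, 1-11, 2-7, 4-10, 5-3, 13-6, 14-21, 15-12, 18-22, 20-17}

Lex-smallest maximum matching: {(0,8), (1,11), (2,7), (4,10), (5,3), (13,6), (14,21), (15,12), (18,22), (20,17)}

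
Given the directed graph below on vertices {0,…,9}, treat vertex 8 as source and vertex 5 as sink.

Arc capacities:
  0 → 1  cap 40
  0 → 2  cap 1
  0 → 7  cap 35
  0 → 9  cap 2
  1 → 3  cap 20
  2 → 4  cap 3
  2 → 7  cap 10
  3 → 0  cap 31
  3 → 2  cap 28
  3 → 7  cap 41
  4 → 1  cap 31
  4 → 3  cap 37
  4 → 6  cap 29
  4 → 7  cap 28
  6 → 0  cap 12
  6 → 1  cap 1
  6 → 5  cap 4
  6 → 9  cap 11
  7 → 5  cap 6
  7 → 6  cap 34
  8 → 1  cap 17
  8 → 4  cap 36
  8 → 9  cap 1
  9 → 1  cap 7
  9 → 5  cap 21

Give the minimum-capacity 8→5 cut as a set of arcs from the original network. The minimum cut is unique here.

augment #1: 8→9→5 push 1
augment #2: 8→4→6→5 push 4
augment #3: 8→4→7→5 push 6
augment #4: 8→4→6→9→5 push 11
augment #5: 8→1→3→0→9→5 push 2
max flow = 24; residual-reachable set from 8 gives S-side
cut edges (S→T): {(0,9), (6,5), (6,9), (7,5), (8,9)} total cap 24

Min-cut arcs: {(0,9), (6,5), (6,9), (7,5), (8,9)} (total capacity 24)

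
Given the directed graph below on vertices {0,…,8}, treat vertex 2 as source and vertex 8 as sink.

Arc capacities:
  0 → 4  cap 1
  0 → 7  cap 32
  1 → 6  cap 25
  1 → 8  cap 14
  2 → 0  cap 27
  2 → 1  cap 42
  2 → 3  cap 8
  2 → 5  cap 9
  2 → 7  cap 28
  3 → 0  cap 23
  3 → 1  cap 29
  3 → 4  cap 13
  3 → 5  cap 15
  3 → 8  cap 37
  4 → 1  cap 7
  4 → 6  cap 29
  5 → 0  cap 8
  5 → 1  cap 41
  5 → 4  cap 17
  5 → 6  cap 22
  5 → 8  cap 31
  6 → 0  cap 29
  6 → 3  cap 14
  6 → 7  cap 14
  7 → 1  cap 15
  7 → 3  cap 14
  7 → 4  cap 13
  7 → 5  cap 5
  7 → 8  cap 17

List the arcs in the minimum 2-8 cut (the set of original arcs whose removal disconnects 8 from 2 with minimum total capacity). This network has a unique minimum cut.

Min-cut arcs: {(1,8), (2,3), (2,5), (6,3), (7,3), (7,5), (7,8)} (total capacity 81)

augment #1: 2→1→8 push 14
augment #2: 2→3→8 push 8
augment #3: 2→5→8 push 9
augment #4: 2→7→8 push 17
augment #5: 2→7→3→8 push 11
augment #6: 2→0→7→3→8 push 3
augment #7: 2→0→7→5→8 push 5
augment #8: 2→1→6→3→8 push 14
max flow = 81; residual-reachable set from 2 gives S-side
cut edges (S→T): {(1,8), (2,3), (2,5), (6,3), (7,3), (7,5), (7,8)} total cap 81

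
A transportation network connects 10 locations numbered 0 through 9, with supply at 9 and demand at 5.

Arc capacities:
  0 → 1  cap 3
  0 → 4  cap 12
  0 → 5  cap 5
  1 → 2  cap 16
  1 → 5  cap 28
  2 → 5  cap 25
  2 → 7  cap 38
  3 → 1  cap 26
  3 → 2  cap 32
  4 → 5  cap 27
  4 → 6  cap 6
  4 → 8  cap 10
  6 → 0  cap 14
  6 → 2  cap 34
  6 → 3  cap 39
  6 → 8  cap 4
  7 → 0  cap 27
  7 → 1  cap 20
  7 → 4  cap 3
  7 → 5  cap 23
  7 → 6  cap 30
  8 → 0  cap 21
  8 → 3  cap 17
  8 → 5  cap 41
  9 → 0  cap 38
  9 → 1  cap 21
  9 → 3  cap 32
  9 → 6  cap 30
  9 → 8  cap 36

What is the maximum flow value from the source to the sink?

Maximum flow value: 136

augment #1: 9→0→5 bottleneck 5, total now 5
augment #2: 9→1→5 bottleneck 21, total now 26
augment #3: 9→8→5 bottleneck 36, total now 62
augment #4: 9→0→1→5 bottleneck 3, total now 65
augment #5: 9→0→4→5 bottleneck 12, total now 77
augment #6: 9→3→1→5 bottleneck 4, total now 81
augment #7: 9→3→2→5 bottleneck 25, total now 106
augment #8: 9→6→8→5 bottleneck 4, total now 110
augment #9: 9→3→2→7→5 bottleneck 3, total now 113
augment #10: 9→6→2→7→5 bottleneck 20, total now 133
augment #11: 9→6→2→7→4→5 bottleneck 3, total now 136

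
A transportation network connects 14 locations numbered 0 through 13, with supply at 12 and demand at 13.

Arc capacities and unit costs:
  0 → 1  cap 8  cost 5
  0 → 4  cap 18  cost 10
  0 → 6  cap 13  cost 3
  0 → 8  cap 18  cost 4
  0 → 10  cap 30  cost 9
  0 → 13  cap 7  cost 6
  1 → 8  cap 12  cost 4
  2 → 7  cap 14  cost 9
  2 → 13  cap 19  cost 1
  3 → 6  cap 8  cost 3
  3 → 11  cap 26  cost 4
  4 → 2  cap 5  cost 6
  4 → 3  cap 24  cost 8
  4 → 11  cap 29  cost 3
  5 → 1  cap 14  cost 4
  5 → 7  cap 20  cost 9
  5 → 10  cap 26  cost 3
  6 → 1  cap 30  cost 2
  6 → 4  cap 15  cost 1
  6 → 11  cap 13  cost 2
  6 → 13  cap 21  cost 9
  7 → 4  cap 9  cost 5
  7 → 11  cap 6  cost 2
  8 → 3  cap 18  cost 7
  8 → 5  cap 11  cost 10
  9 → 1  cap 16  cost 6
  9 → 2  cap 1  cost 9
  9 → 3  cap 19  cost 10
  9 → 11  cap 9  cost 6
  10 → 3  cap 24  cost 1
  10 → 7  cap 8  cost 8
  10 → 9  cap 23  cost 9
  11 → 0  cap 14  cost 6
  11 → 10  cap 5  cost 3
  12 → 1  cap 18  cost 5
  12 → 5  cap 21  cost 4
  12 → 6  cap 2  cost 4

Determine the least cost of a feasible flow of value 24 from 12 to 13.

shortest-cost path #1: 12→6→4→2→13 push 2 @ unit cost 12 (adds 24)
shortest-cost path #2: 12→5→10→3→6→4→2→13 push 3 @ unit cost 19 (adds 57)
shortest-cost path #3: 12→5→10→3→6→13 push 5 @ unit cost 20 (adds 100)
shortest-cost path #4: 12→5→10→3→11→0→13 push 7 @ unit cost 24 (adds 168)
shortest-cost path #5: 12→5→7→4→6→13 push 5 @ unit cost 26 (adds 130)
shortest-cost path #6: 12→5→10→9→2→13 push 1 @ unit cost 26 (adds 26)
shortest-cost path #7: 12→1→8→3→11→0→6→13 push 1 @ unit cost 38 (adds 38)
total cost = 543

Minimum cost for 24 units: 543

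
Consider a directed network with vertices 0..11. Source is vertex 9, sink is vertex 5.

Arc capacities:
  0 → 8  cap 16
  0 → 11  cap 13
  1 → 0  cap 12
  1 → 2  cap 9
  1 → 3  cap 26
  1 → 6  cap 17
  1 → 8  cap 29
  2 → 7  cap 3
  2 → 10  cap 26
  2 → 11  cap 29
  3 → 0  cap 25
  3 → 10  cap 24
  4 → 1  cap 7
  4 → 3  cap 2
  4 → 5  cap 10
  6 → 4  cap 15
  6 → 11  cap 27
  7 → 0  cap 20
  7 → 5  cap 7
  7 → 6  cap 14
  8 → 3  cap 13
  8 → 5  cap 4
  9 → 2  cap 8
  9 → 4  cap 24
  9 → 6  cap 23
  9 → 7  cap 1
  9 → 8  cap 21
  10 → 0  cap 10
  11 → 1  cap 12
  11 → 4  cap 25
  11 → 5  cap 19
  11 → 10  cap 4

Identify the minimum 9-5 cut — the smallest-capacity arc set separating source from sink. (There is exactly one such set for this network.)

augment #1: 9→4→5 push 10
augment #2: 9→7→5 push 1
augment #3: 9→8→5 push 4
augment #4: 9→2→7→5 push 3
augment #5: 9→2→11→5 push 5
augment #6: 9→6→11→5 push 14
max flow = 37; residual-reachable set from 9 gives S-side
cut edges (S→T): {(2,7), (4,5), (8,5), (9,7), (11,5)} total cap 37

Min-cut arcs: {(2,7), (4,5), (8,5), (9,7), (11,5)} (total capacity 37)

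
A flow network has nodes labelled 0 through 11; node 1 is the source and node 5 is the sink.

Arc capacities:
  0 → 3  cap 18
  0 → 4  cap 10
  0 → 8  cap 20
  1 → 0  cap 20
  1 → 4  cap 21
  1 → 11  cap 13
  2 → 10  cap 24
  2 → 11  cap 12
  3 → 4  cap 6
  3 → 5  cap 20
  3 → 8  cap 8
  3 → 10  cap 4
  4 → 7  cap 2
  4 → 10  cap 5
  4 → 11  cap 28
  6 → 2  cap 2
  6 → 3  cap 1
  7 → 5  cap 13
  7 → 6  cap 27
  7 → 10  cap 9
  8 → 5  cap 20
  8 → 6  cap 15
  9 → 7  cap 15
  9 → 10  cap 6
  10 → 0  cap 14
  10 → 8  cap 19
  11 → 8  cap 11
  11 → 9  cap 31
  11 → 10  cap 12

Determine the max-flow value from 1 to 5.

Maximum flow value: 52

augment #1: 1→0→3→5 bottleneck 18, total now 18
augment #2: 1→0→8→5 bottleneck 2, total now 20
augment #3: 1→4→7→5 bottleneck 2, total now 22
augment #4: 1→11→8→5 bottleneck 11, total now 33
augment #5: 1→4→10→8→5 bottleneck 5, total now 38
augment #6: 1→11→9→7→5 bottleneck 2, total now 40
augment #7: 1→4→11→9→7→5 bottleneck 9, total now 49
augment #8: 1→4→11→10→8→5 bottleneck 2, total now 51
augment #9: 1→4→11→9→7→6→3→5 bottleneck 1, total now 52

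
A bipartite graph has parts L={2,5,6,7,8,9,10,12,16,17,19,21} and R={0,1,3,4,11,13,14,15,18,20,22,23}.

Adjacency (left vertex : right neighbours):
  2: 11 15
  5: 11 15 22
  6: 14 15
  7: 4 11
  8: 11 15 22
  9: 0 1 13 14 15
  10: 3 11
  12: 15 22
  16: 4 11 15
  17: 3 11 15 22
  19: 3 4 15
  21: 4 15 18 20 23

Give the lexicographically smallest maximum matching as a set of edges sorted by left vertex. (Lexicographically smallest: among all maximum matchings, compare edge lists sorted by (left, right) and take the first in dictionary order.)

Lex-smallest maximum matching: {(2,11), (5,15), (6,14), (7,4), (8,22), (9,0), (10,3), (21,18)}

|M| = 8 (so the lex-smallest maximum matching has 8 edges)
process left vertices in ascending order; for each, take the smallest-labelled available neighbour that still permits 8 edges overall, or leave it unmatched if none does
lex-smallest matching: {2-11, 5-15, 6-14, 7-4, 8-22, 9-0, 10-3, 21-18}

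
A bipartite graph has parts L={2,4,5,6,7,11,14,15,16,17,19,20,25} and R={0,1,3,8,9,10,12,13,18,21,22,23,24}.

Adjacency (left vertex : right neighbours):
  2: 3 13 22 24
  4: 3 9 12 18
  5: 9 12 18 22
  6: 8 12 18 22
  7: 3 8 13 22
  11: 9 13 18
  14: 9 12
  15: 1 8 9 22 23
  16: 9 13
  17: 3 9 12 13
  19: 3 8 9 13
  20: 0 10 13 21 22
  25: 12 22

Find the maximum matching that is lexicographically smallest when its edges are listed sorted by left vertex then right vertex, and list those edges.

Lex-smallest maximum matching: {(2,24), (4,3), (5,9), (6,8), (7,13), (11,18), (14,12), (15,1), (20,0), (25,22)}

|M| = 10 (so the lex-smallest maximum matching has 10 edges)
process left vertices in ascending order; for each, take the smallest-labelled available neighbour that still permits 10 edges overall, or leave it unmatched if none does
lex-smallest matching: {2-24, 4-3, 5-9, 6-8, 7-13, 11-18, 14-12, 15-1, 20-0, 25-22}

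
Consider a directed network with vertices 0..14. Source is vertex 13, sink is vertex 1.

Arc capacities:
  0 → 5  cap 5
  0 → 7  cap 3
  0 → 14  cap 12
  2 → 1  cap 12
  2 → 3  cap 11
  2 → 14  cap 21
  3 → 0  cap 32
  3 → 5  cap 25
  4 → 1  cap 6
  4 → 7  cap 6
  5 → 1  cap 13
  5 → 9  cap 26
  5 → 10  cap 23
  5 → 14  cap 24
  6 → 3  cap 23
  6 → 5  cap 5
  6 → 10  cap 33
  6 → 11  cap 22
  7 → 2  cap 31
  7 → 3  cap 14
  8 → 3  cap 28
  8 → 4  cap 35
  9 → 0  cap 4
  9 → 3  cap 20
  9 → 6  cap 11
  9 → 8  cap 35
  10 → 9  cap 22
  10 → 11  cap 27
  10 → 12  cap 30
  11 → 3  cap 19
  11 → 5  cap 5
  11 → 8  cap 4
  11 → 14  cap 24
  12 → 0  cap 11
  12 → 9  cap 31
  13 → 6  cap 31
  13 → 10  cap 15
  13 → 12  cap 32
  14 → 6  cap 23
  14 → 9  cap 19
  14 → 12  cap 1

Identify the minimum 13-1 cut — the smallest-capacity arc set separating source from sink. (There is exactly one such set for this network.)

Min-cut arcs: {(0,7), (4,1), (4,7), (5,1)} (total capacity 28)

augment #1: 13→6→5→1 push 5
augment #2: 13→6→3→5→1 push 8
augment #3: 13→6→11→8→4→1 push 4
augment #4: 13→10→9→8→4→1 push 2
augment #5: 13→12→0→7→2→1 push 3
augment #6: 13→10→9→8→4→7→2→1 push 6
max flow = 28; residual-reachable set from 13 gives S-side
cut edges (S→T): {(0,7), (4,1), (4,7), (5,1)} total cap 28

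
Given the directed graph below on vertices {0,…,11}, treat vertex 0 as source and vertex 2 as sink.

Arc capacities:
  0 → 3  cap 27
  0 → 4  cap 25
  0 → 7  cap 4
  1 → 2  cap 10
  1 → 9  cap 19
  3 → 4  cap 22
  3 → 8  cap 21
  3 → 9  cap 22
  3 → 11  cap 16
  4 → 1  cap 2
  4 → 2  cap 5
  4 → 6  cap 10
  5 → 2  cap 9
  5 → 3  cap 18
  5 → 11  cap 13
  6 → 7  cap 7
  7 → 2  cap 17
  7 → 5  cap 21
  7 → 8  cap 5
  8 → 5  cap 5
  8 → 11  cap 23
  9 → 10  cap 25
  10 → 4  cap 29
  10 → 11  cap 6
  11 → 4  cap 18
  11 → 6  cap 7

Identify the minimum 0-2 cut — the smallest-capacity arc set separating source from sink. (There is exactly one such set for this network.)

Min-cut arcs: {(0,7), (4,1), (4,2), (6,7), (8,5)} (total capacity 23)

augment #1: 0→4→2 push 5
augment #2: 0→7→2 push 4
augment #3: 0→4→1→2 push 2
augment #4: 0→3→8→5→2 push 5
augment #5: 0→4→6→7→2 push 7
max flow = 23; residual-reachable set from 0 gives S-side
cut edges (S→T): {(0,7), (4,1), (4,2), (6,7), (8,5)} total cap 23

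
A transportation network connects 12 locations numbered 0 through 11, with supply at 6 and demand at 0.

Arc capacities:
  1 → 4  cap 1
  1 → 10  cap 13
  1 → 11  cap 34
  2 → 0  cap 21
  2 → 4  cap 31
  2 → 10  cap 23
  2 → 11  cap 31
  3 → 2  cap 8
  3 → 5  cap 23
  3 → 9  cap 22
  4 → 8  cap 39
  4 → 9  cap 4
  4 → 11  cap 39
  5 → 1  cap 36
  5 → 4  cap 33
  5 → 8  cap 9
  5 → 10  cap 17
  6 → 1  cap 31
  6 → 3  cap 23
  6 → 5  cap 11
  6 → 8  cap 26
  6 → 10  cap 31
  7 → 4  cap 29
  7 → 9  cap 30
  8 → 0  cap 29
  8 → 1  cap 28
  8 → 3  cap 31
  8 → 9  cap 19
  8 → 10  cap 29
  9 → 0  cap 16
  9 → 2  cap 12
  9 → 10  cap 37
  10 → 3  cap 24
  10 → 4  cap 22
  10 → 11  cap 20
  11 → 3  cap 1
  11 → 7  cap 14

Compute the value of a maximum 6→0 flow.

Maximum flow value: 65

augment #1: 6→8→0 bottleneck 26, total now 26
augment #2: 6→3→2→0 bottleneck 8, total now 34
augment #3: 6→3→9→0 bottleneck 15, total now 49
augment #4: 6→5→8→0 bottleneck 3, total now 52
augment #5: 6→1→4→9→0 bottleneck 1, total now 53
augment #6: 6→5→4→9→2→0 bottleneck 3, total now 56
augment #7: 6→5→8→9→2→0 bottleneck 5, total now 61
augment #8: 6→10→3→9→2→0 bottleneck 4, total now 65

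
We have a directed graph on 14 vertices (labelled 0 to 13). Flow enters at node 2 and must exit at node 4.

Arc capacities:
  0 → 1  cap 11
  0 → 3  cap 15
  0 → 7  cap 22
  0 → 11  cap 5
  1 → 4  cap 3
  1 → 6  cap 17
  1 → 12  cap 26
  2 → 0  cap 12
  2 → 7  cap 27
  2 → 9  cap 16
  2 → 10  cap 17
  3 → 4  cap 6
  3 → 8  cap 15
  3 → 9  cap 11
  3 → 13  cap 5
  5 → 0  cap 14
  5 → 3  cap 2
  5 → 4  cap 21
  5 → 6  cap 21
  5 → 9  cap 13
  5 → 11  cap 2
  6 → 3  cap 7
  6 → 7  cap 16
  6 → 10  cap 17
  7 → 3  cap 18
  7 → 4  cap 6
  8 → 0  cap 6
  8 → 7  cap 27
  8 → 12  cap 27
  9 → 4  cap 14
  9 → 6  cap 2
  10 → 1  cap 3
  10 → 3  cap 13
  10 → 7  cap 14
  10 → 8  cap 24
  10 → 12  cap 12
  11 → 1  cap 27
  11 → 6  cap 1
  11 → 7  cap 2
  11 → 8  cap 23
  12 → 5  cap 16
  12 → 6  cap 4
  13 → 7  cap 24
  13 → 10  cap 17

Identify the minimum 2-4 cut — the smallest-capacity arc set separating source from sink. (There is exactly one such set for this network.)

augment #1: 2→7→4 push 6
augment #2: 2→9→4 push 14
augment #3: 2→0→1→4 push 3
augment #4: 2→0→3→4 push 6
augment #5: 2→10→12→5→4 push 12
augment #6: 2→0→1→12→5→4 push 3
augment #7: 2→10→1→12→5→4 push 1
max flow = 45; residual-reachable set from 2 gives S-side
cut edges (S→T): {(1,4), (3,4), (7,4), (9,4), (12,5)} total cap 45

Min-cut arcs: {(1,4), (3,4), (7,4), (9,4), (12,5)} (total capacity 45)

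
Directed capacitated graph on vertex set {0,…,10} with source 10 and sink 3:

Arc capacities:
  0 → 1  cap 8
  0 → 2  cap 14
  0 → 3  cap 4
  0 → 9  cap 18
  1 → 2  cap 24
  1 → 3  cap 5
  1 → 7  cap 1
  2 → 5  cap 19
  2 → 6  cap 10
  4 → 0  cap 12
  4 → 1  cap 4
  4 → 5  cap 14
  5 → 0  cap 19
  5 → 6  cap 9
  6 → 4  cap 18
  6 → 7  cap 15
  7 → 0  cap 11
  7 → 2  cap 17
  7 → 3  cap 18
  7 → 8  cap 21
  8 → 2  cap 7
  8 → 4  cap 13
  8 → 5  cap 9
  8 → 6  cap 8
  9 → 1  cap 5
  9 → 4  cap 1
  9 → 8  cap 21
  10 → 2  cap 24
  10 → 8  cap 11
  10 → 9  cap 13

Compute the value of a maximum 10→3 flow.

augment #1: 10→9→1→3 bottleneck 5, total now 5
augment #2: 10→2→5→0→3 bottleneck 4, total now 9
augment #3: 10→2→6→7→3 bottleneck 10, total now 19
augment #4: 10→8→6→7→3 bottleneck 5, total now 24
augment #5: 10→8→4→1→7→3 bottleneck 1, total now 25

Maximum flow value: 25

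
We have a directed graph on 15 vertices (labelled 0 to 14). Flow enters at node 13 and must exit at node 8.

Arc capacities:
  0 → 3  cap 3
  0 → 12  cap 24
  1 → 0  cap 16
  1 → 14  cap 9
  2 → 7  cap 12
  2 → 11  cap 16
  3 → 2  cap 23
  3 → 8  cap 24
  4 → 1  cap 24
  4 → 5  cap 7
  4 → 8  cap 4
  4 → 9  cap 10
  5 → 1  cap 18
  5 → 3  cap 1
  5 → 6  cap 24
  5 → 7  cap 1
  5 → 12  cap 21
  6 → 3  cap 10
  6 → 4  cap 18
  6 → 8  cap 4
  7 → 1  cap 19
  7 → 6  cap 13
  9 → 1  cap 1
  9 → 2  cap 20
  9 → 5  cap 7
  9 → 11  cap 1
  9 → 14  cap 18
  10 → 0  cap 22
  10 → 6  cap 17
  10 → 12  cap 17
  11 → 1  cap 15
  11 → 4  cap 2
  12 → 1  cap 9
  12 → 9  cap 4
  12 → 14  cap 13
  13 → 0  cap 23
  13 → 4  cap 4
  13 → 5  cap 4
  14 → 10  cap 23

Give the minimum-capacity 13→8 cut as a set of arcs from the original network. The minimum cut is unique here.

augment #1: 13→4→8 push 4
augment #2: 13→0→3→8 push 3
augment #3: 13→5→3→8 push 1
augment #4: 13→5→6→8 push 3
augment #5: 13→0→12→9→5→6→8 push 1
augment #6: 13→0→12→9→5→6→3→8 push 3
augment #7: 13→0→12→14→10→6→3→8 push 7
max flow = 22; residual-reachable set from 13 gives S-side
cut edges (S→T): {(0,3), (4,8), (5,3), (6,3), (6,8)} total cap 22

Min-cut arcs: {(0,3), (4,8), (5,3), (6,3), (6,8)} (total capacity 22)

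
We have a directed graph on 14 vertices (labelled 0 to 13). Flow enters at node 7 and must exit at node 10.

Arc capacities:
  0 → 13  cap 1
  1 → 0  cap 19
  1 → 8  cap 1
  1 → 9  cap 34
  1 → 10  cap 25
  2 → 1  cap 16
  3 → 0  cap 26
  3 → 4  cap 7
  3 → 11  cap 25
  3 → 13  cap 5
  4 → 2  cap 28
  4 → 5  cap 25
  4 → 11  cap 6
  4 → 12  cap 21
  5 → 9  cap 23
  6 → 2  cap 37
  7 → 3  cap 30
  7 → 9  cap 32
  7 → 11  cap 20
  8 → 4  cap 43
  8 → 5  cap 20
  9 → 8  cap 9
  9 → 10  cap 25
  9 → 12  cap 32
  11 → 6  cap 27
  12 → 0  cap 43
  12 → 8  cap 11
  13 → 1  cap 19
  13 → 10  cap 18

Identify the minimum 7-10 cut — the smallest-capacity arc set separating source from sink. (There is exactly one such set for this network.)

Min-cut arcs: {(0,13), (2,1), (3,13), (9,10)} (total capacity 47)

augment #1: 7→9→10 push 25
augment #2: 7→3→13→10 push 5
augment #3: 7→3→0→13→10 push 1
augment #4: 7→3→4→2→1→10 push 7
augment #5: 7→11→6→2→1→10 push 9
max flow = 47; residual-reachable set from 7 gives S-side
cut edges (S→T): {(0,13), (2,1), (3,13), (9,10)} total cap 47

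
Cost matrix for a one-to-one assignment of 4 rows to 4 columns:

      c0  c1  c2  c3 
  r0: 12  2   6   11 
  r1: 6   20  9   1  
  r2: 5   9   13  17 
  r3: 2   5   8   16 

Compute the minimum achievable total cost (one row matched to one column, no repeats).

Minimum assignment cost: 16

optimal assignment: row0→col1 (cost 2), row1→col3 (cost 1), row2→col0 (cost 5), row3→col2 (cost 8)
total = 2 + 1 + 5 + 8 = 16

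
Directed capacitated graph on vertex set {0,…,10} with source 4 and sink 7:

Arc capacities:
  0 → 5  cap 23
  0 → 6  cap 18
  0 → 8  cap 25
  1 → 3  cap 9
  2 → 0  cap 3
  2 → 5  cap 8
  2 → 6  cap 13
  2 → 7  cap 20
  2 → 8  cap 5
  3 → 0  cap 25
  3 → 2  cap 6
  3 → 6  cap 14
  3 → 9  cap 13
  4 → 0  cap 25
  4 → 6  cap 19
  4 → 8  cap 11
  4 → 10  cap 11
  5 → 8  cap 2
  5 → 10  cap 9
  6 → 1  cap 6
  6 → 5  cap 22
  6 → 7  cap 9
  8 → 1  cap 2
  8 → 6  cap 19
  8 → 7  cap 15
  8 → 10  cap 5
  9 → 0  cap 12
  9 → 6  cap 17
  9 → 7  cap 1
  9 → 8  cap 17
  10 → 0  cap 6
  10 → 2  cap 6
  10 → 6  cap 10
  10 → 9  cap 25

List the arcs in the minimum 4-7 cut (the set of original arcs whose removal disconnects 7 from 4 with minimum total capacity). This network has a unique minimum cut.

augment #1: 4→6→7 push 9
augment #2: 4→8→7 push 11
augment #3: 4→0→8→7 push 4
augment #4: 4→10→2→7 push 6
augment #5: 4→10→9→7 push 1
augment #6: 4→6→1→3→2→7 push 6
max flow = 37; residual-reachable set from 4 gives S-side
cut edges (S→T): {(3,2), (6,7), (8,7), (9,7), (10,2)} total cap 37

Min-cut arcs: {(3,2), (6,7), (8,7), (9,7), (10,2)} (total capacity 37)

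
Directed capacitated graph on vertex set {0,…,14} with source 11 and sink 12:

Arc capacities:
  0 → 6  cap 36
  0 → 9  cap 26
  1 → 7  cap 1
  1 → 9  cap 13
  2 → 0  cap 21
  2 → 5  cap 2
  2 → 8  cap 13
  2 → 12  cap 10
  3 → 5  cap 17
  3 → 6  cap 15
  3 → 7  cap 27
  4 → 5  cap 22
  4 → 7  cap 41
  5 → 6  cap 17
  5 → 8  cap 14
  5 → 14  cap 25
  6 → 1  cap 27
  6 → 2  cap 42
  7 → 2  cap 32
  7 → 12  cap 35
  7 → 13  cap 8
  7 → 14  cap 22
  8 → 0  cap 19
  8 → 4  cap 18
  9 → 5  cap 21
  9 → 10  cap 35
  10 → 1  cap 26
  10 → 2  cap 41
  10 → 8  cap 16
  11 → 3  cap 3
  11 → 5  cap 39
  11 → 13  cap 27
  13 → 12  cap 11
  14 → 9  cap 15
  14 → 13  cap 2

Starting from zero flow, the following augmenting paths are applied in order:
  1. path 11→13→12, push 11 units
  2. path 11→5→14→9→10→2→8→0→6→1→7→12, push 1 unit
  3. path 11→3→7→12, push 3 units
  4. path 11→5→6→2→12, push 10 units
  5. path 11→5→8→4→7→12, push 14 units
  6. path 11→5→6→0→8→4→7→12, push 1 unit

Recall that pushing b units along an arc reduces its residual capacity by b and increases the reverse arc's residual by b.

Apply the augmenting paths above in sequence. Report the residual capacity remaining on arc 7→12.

Residual capacity of (7,12): 16

after path 1 (11→13→12, push 11): res(7,12)=35
after path 2 (11→5→14→9→10→2→8→0→6→1→7→12, push 1): res(7,12)=34
after path 3 (11→3→7→12, push 3): res(7,12)=31
after path 4 (11→5→6→2→12, push 10): res(7,12)=31
after path 5 (11→5→8→4→7→12, push 14): res(7,12)=17
after path 6 (11→5→6→0→8→4→7→12, push 1): res(7,12)=16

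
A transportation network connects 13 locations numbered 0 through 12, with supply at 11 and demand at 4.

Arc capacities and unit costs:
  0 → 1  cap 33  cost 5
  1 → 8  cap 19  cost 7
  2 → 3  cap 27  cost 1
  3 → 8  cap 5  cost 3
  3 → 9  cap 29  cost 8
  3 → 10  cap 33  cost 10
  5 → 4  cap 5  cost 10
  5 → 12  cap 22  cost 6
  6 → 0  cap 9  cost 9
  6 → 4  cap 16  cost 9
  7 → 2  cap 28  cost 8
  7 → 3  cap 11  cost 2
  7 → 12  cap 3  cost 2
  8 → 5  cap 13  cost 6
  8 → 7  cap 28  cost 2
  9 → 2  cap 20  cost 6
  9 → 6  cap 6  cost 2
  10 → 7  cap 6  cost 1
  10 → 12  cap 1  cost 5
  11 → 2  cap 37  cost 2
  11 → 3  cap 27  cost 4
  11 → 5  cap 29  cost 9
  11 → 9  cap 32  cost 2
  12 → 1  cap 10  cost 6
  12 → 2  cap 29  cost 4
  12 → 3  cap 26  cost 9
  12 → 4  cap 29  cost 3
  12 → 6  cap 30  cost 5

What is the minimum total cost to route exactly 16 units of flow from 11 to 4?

shortest-cost path #1: 11→9→6→4 push 6 @ unit cost 13 (adds 78)
shortest-cost path #2: 11→2→3→8→7→12→4 push 3 @ unit cost 13 (adds 39)
shortest-cost path #3: 11→5→12→4 push 7 @ unit cost 18 (adds 126)
total cost = 243

Minimum cost for 16 units: 243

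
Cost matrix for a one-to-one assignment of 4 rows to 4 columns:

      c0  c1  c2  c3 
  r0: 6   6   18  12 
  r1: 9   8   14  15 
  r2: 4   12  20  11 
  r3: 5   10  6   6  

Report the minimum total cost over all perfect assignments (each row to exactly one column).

Minimum assignment cost: 30

one of 2 optimal assignments: row0→col1 (cost 6), row1→col2 (cost 14), row2→col0 (cost 4), row3→col3 (cost 6)
total = 6 + 14 + 4 + 6 = 30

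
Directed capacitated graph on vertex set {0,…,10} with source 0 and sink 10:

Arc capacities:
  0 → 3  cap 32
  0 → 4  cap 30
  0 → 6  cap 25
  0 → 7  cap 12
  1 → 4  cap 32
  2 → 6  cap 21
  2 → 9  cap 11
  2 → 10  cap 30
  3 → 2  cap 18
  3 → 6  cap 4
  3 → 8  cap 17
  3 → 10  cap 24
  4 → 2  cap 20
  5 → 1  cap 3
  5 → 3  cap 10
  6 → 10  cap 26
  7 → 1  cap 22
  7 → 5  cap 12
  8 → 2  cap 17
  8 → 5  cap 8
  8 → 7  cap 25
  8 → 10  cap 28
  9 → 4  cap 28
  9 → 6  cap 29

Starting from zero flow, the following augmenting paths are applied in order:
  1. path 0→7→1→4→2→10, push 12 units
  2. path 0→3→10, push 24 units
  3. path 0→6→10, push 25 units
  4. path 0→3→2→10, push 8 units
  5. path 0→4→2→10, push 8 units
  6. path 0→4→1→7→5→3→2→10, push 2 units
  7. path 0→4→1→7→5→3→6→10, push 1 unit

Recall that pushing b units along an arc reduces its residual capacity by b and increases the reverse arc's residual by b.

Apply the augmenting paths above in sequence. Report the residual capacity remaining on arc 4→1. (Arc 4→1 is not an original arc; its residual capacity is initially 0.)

Residual capacity of (4,1): 9

after path 1 (0→7→1→4→2→10, push 12): res(4,1)=12
after path 2 (0→3→10, push 24): res(4,1)=12
after path 3 (0→6→10, push 25): res(4,1)=12
after path 4 (0→3→2→10, push 8): res(4,1)=12
after path 5 (0→4→2→10, push 8): res(4,1)=12
after path 6 (0→4→1→7→5→3→2→10, push 2): res(4,1)=10
after path 7 (0→4→1→7→5→3→6→10, push 1): res(4,1)=9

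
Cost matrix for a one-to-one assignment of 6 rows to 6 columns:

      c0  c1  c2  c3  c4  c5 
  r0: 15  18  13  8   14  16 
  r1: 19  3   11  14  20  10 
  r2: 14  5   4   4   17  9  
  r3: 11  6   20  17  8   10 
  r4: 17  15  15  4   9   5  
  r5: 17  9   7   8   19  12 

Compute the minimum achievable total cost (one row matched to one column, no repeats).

optimal assignment: row0→col0 (cost 15), row1→col1 (cost 3), row2→col3 (cost 4), row3→col4 (cost 8), row4→col5 (cost 5), row5→col2 (cost 7)
total = 15 + 3 + 4 + 8 + 5 + 7 = 42

Minimum assignment cost: 42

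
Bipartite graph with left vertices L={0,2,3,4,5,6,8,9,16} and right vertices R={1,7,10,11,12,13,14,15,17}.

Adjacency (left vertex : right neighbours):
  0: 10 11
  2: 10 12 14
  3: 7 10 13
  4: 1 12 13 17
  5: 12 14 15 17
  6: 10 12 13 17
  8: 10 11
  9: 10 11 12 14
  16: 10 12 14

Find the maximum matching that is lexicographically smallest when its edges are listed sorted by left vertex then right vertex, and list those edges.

Lex-smallest maximum matching: {(0,10), (2,12), (3,7), (4,1), (5,15), (6,13), (8,11), (9,14)}

|M| = 8 (so the lex-smallest maximum matching has 8 edges)
process left vertices in ascending order; for each, take the smallest-labelled available neighbour that still permits 8 edges overall, or leave it unmatched if none does
lex-smallest matching: {0-10, 2-12, 3-7, 4-1, 5-15, 6-13, 8-11, 9-14}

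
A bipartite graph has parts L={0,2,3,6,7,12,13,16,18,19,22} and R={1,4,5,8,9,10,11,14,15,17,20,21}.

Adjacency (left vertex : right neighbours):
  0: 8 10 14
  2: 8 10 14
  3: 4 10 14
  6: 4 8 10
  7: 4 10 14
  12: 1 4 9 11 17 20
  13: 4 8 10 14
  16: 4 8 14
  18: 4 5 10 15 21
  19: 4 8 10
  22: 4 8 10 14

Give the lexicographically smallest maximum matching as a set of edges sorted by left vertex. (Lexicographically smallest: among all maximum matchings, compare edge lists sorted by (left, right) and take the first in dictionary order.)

|M| = 6 (so the lex-smallest maximum matching has 6 edges)
process left vertices in ascending order; for each, take the smallest-labelled available neighbour that still permits 6 edges overall, or leave it unmatched if none does
lex-smallest matching: {0-8, 2-10, 3-4, 7-14, 12-1, 18-5}

Lex-smallest maximum matching: {(0,8), (2,10), (3,4), (7,14), (12,1), (18,5)}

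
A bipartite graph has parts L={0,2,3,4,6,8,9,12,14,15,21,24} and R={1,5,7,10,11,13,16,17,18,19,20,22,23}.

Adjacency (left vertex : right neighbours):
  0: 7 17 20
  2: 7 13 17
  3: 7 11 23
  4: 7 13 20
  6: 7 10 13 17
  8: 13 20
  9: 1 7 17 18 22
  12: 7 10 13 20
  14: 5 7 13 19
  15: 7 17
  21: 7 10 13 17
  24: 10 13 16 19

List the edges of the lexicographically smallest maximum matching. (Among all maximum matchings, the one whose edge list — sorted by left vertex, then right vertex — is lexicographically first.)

Lex-smallest maximum matching: {(0,7), (2,13), (3,11), (4,20), (6,10), (9,1), (14,5), (15,17), (24,16)}

|M| = 9 (so the lex-smallest maximum matching has 9 edges)
process left vertices in ascending order; for each, take the smallest-labelled available neighbour that still permits 9 edges overall, or leave it unmatched if none does
lex-smallest matching: {0-7, 2-13, 3-11, 4-20, 6-10, 9-1, 14-5, 15-17, 24-16}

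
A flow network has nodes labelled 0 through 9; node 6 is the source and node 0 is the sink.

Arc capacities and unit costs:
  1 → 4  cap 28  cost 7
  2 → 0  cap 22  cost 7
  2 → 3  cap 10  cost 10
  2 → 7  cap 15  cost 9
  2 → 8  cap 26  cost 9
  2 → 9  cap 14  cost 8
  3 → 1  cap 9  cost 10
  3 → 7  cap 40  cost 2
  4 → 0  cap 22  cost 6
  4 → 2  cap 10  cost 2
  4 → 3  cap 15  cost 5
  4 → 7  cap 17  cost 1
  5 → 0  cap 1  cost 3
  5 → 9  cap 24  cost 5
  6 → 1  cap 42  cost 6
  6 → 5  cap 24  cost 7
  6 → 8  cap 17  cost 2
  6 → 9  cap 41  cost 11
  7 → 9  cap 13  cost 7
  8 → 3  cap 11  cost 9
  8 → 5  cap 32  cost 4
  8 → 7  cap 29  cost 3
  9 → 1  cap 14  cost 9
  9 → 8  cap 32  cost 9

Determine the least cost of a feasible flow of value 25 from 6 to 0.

Minimum cost for 25 units: 471

shortest-cost path #1: 6→8→5→0 push 1 @ unit cost 9 (adds 9)
shortest-cost path #2: 6→1→4→0 push 22 @ unit cost 19 (adds 418)
shortest-cost path #3: 6→1→4→2→0 push 2 @ unit cost 22 (adds 44)
total cost = 471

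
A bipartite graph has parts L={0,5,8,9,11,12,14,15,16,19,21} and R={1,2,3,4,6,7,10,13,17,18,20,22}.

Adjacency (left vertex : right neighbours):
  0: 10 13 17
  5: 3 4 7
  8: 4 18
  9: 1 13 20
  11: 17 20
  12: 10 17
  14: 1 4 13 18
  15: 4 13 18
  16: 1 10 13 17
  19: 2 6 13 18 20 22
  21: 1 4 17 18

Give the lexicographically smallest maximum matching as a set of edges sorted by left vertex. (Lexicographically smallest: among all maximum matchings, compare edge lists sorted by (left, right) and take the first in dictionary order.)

|M| = 9 (so the lex-smallest maximum matching has 9 edges)
process left vertices in ascending order; for each, take the smallest-labelled available neighbour that still permits 9 edges overall, or leave it unmatched if none does
lex-smallest matching: {0-10, 5-3, 8-4, 9-1, 11-20, 12-17, 14-13, 15-18, 19-2}

Lex-smallest maximum matching: {(0,10), (5,3), (8,4), (9,1), (11,20), (12,17), (14,13), (15,18), (19,2)}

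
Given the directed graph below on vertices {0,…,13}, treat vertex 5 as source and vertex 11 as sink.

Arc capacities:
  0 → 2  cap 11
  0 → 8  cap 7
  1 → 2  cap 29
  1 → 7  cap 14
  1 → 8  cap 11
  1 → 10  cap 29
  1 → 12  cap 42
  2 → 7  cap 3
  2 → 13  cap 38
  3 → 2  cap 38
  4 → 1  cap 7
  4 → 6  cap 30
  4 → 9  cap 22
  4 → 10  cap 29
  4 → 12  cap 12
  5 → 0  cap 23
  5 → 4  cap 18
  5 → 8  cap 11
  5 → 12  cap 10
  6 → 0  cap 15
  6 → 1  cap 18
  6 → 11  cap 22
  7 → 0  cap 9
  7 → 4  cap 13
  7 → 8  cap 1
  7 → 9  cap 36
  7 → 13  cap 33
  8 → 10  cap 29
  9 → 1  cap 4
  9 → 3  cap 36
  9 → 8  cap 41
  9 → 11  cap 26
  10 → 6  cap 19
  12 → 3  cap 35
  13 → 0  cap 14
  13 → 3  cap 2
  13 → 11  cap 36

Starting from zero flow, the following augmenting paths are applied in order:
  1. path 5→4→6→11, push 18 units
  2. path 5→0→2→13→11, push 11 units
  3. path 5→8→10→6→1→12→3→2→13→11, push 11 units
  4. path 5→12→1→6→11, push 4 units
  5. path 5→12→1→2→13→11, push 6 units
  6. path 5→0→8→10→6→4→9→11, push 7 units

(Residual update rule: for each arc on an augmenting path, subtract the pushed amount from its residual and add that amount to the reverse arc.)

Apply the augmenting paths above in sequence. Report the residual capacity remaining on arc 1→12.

Residual capacity of (1,12): 41

after path 1 (5→4→6→11, push 18): res(1,12)=42
after path 2 (5→0→2→13→11, push 11): res(1,12)=42
after path 3 (5→8→10→6→1→12→3→2→13→11, push 11): res(1,12)=31
after path 4 (5→12→1→6→11, push 4): res(1,12)=35
after path 5 (5→12→1→2→13→11, push 6): res(1,12)=41
after path 6 (5→0→8→10→6→4→9→11, push 7): res(1,12)=41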